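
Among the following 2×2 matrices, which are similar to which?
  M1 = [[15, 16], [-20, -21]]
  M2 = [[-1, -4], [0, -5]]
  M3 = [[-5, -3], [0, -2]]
Characteristic polynomials: χ_{M1} = (x + 1)(x + 5), χ_{M2} = (x + 1)(x + 5), χ_{M3} = (x + 2)(x + 5).

{M1, M2}: invariant factors (x + 1)(x + 5).

{M3}: invariant factors (x + 2)(x + 5).

Matrices are similar if and only if their invariant-factor lists agree; the partition into similarity classes is {M1, M2}, {M3}.

2 classes: {M1, M2}, {M3}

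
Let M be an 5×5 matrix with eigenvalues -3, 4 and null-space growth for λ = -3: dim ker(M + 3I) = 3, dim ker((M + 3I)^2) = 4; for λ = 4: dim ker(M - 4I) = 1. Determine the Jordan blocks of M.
Jordan blocks: (-3, 2), (-3, 1), (-3, 1), (4, 1)

λ = -3: successive nullity increments [3, 1] count blocks of size ≥ k; block sizes are [2, 1, 1].
λ = 4: successive nullity increments [1] count blocks of size ≥ k; block sizes are [1].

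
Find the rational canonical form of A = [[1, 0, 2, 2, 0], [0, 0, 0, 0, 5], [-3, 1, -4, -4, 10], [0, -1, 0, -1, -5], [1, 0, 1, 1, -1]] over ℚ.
R = [[-1, 0, 0, 0, 0], [0, 0, 0, 0, 5], [0, 1, 0, 0, 8], [0, 0, 1, 0, 0], [0, 0, 0, 1, -4]]

The invariant factors of A (the non-unit diagonal entries of the Smith normal form of xI - A over ℚ[x]) are x + 1, (x + 1)^2(x^2 + 2x - 5), each dividing the next. The characteristic polynomial is their product, (x + 1)^3(x^2 + 2x - 5).

The rational canonical form is the block-diagonal matrix of companion matrices C(f_i):
R = [[-1, 0, 0, 0, 0], [0, 0, 0, 0, 5], [0, 1, 0, 0, 8], [0, 0, 1, 0, 0], [0, 0, 0, 1, -4]].

Note the characteristic polynomial does not split into linear factors over ℚ, so A has no Jordan form over ℚ; the rational canonical form exists over any field.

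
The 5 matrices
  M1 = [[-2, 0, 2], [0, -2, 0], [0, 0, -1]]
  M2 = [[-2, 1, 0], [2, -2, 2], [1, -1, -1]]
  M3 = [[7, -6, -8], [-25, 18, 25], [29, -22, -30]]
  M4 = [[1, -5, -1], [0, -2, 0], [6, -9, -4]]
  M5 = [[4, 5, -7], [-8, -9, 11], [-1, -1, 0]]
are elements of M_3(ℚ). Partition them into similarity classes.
2 classes: {M1}, {M2, M3, M4, M5}

Characteristic polynomials: χ_{M1} = (x + 1)(x + 2)^2, χ_{M2} = (x + 1)(x + 2)^2, χ_{M3} = (x + 1)(x + 2)^2, χ_{M4} = (x + 1)(x + 2)^2, χ_{M5} = (x + 1)(x + 2)^2.

{M1}: invariant factors x + 2, (x + 1)(x + 2).

{M2, M3, M4, M5}: invariant factors (x + 1)(x + 2)^2.

Matrices are similar if and only if their invariant-factor lists agree; the partition into similarity classes is {M1}, {M2, M3, M4, M5}.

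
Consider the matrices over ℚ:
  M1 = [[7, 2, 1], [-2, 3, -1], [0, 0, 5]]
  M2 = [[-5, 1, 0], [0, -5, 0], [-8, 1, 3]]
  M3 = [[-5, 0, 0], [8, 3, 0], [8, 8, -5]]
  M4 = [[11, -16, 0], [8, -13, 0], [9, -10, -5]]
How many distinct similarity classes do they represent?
3 classes: {M1}, {M2, M4}, {M3}

Characteristic polynomials: χ_{M1} = (x - 5)^3, χ_{M2} = (x - 3)(x + 5)^2, χ_{M3} = (x - 3)(x + 5)^2, χ_{M4} = (x - 3)(x + 5)^2.

{M1}: invariant factors x - 5, (x - 5)^2.

{M2, M4}: invariant factors (x - 3)(x + 5)^2.

{M3}: invariant factors x + 5, (x - 3)(x + 5).

Matrices are similar if and only if their invariant-factor lists agree; the partition into similarity classes is {M1}, {M2, M4}, {M3}.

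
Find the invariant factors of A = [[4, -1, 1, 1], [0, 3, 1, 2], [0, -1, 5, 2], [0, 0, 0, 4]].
The Jordan structure of A has elementary divisors (x - 4)^2, (x - 4)^2. Arranging the block sizes at each eigenvalue in decreasing order and taking row products gives the invariant factors.

Invariant factors (smallest first, each dividing the next): (x - 4)^2, (x - 4)^2.

Check: the last factor (x - 4)^2 is the minimal polynomial, and the product (x - 4)^4 is the characteristic polynomial.

(x - 4)^2, (x - 4)^2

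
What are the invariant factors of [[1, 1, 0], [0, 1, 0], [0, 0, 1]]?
x - 1, (x - 1)^2

The Jordan structure of A has elementary divisors (x - 1)^2, (x - 1). Arranging the block sizes at each eigenvalue in decreasing order and taking row products gives the invariant factors.

Invariant factors (smallest first, each dividing the next): x - 1, (x - 1)^2.

Check: the last factor (x - 1)^2 is the minimal polynomial, and the product (x - 1)^3 is the characteristic polynomial.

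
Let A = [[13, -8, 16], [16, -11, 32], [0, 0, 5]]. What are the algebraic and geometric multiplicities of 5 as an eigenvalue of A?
algebraic multiplicity 2, geometric multiplicity 2

The characteristic polynomial is (x - 5)^2(x + 3), so the factor x - 5 appears with exponent 2: the algebraic multiplicity is 2.

rank(A - 5I) = 1, so the eigenspace has dimension 3 - 1 = 2: the geometric multiplicity is 2.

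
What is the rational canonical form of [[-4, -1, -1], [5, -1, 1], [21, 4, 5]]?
R = [[0, 0, -1], [1, 0, -1], [0, 1, 0]]

The invariant factors of A (the non-unit diagonal entries of the Smith normal form of xI - A over ℚ[x]) are x^3 + x + 1, each dividing the next. The characteristic polynomial is their product, x^3 + x + 1.

The rational canonical form is the block-diagonal matrix of companion matrices C(f_i):
R = [[0, 0, -1], [1, 0, -1], [0, 1, 0]].

Note the characteristic polynomial does not split into linear factors over ℚ, so A has no Jordan form over ℚ; the rational canonical form exists over any field.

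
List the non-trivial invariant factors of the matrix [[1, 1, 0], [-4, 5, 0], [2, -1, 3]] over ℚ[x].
The Jordan structure of A has elementary divisors (x - 3)^2, (x - 3). Arranging the block sizes at each eigenvalue in decreasing order and taking row products gives the invariant factors.

Invariant factors (smallest first, each dividing the next): x - 3, (x - 3)^2.

Check: the last factor (x - 3)^2 is the minimal polynomial, and the product (x - 3)^3 is the characteristic polynomial.

x - 3, (x - 3)^2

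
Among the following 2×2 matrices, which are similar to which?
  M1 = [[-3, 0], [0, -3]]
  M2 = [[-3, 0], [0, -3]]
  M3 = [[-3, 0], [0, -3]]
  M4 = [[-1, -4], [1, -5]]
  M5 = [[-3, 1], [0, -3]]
Characteristic polynomials: χ_{M1} = (x + 3)^2, χ_{M2} = (x + 3)^2, χ_{M3} = (x + 3)^2, χ_{M4} = (x + 3)^2, χ_{M5} = (x + 3)^2.

{M1, M2, M3}: invariant factors x + 3, x + 3.

{M4, M5}: invariant factors (x + 3)^2.

Matrices are similar if and only if their invariant-factor lists agree; the partition into similarity classes is {M1, M2, M3}, {M4, M5}.

2 classes: {M1, M2, M3}, {M4, M5}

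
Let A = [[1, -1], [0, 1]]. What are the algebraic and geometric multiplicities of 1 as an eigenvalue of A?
algebraic multiplicity 2, geometric multiplicity 1

The characteristic polynomial is (x - 1)^2, so the factor x - 1 appears with exponent 2: the algebraic multiplicity is 2.

rank(A - I) = 1, so the eigenspace has dimension 2 - 1 = 1: the geometric multiplicity is 1.

Since 1 < 2, A is not diagonalizable.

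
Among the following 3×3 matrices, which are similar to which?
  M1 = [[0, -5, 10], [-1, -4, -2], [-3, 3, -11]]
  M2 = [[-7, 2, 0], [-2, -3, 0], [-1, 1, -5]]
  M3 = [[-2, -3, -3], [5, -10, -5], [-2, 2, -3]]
1 class: {M1, M2, M3}

Characteristic polynomials: χ_{M1} = (x + 5)^3, χ_{M2} = (x + 5)^3, χ_{M3} = (x + 5)^3.

{M1, M2, M3}: invariant factors x + 5, (x + 5)^2.

Matrices are similar if and only if their invariant-factor lists agree; the partition into similarity classes is {M1, M2, M3}.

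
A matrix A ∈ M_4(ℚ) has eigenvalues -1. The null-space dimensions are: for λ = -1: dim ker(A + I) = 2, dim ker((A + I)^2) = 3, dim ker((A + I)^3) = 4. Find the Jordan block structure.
Jordan blocks: (-1, 3), (-1, 1)

λ = -1: successive nullity increments [2, 1, 1] count blocks of size ≥ k; block sizes are [3, 1].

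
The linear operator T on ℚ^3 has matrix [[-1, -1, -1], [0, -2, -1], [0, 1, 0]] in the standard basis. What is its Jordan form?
The characteristic polynomial is det(xI - A) = (x + 1)^3, so the eigenvalues are -1 (algebraic multiplicity 3).

For λ = -1: rank(A + I) = 1, rank((A + I)^2) = 0. The eigenspace has dimension 3 - 1 = 2, so there are 2 Jordan blocks; the rank sequence gives block sizes [2, 1].

Assembling the blocks gives the Jordan form J above.

J = [[-1, 1, 0], [0, -1, 0], [0, 0, -1]]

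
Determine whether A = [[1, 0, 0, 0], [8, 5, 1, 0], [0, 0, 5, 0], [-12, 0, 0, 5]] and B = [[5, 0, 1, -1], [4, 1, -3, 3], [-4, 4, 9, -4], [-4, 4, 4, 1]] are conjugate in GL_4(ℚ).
Two matrices over a field are similar if and only if they have the same invariant factors.

Both A and B have characteristic polynomial (x - 5)^3(x - 1) and minimal polynomial (x - 5)^2(x - 1). Computing further, both have invariant factors x - 5, (x - 5)^2(x - 1). Hence A and B are similar.

Yes.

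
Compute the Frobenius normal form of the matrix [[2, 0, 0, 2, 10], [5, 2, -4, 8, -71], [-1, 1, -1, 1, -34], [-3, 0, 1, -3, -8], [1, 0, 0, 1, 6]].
R = [[0, 0, 0, 0, -2], [1, 0, 0, 0, -17], [0, 1, 0, 0, -36], [0, 0, 1, 0, 2], [0, 0, 0, 1, 6]]

The invariant factors of A (the non-unit diagonal entries of the Smith normal form of xI - A over ℚ[x]) are (x + 2)(x^2 - 4x - 1)^2, each dividing the next. The characteristic polynomial is their product, (x + 2)(x^2 - 4x - 1)^2.

The rational canonical form is the block-diagonal matrix of companion matrices C(f_i):
R = [[0, 0, 0, 0, -2], [1, 0, 0, 0, -17], [0, 1, 0, 0, -36], [0, 0, 1, 0, 2], [0, 0, 0, 1, 6]].

Note the characteristic polynomial does not split into linear factors over ℚ, so A has no Jordan form over ℚ; the rational canonical form exists over any field.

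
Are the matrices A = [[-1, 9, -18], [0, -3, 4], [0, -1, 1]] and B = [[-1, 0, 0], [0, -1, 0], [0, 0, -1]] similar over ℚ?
Both have characteristic polynomial (x + 1)^3, but the minimal polynomial of A is (x + 1)^2 while the minimal polynomial of B is x + 1. The minimal polynomial is a similarity invariant, so A and B are not similar.

No.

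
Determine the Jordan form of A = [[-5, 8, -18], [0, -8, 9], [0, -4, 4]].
The characteristic polynomial is det(xI - A) = (x + 2)^2(x + 5), so the eigenvalues are -5 (algebraic multiplicity 1), -2 (algebraic multiplicity 2).

For λ = -5: algebraic multiplicity 1 gives one 1×1 block.

For λ = -2: rank(A + 2I) = 2, rank((A + 2I)^2) = 1. The eigenspace has dimension 3 - 2 = 1, so there is 1 Jordan block; the rank sequence gives block sizes [2].

Assembling the blocks gives the Jordan form J above.

J = [[-5, 0, 0], [0, -2, 1], [0, 0, -2]]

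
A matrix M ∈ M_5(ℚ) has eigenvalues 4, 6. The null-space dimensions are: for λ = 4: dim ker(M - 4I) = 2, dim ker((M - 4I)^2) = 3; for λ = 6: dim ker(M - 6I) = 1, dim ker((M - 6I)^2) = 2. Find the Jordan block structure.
Jordan blocks: (4, 2), (4, 1), (6, 2)

λ = 4: successive nullity increments [2, 1] count blocks of size ≥ k; block sizes are [2, 1].
λ = 6: successive nullity increments [1, 1] count blocks of size ≥ k; block sizes are [2].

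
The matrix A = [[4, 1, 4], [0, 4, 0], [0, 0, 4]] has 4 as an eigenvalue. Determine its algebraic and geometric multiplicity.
algebraic multiplicity 3, geometric multiplicity 2

The characteristic polynomial is (x - 4)^3, so the factor x - 4 appears with exponent 3: the algebraic multiplicity is 3.

rank(A - 4I) = 1, so the eigenspace has dimension 3 - 1 = 2: the geometric multiplicity is 2.

Since 2 < 3, A is not diagonalizable.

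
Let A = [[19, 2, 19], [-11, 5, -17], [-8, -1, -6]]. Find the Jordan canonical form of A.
The characteristic polynomial is det(xI - A) = (x - 6)^3, so the eigenvalues are 6 (algebraic multiplicity 3).

For λ = 6: rank(A - 6I) = 2, rank((A - 6I)^2) = 1, rank((A - 6I)^3) = 0. The eigenspace has dimension 3 - 2 = 1, so there is 1 Jordan block; the rank sequence gives block sizes [3].

Assembling the blocks gives the Jordan form J above.

J = [[6, 1, 0], [0, 6, 1], [0, 0, 6]]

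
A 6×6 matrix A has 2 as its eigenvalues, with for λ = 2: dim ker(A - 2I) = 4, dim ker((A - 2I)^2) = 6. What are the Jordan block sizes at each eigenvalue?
λ = 2: successive nullity increments [4, 2] count blocks of size ≥ k; block sizes are [2, 2, 1, 1].

Jordan blocks: (2, 2), (2, 2), (2, 1), (2, 1)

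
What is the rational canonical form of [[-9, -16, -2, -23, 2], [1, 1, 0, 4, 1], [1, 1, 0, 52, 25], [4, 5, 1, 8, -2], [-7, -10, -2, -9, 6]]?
R = [[0, -6, 0, 0, 0], [1, 1, 0, 0, 0], [0, 0, 0, 0, 24], [0, 0, 1, 0, -10], [0, 0, 0, 1, 5]]

The invariant factors of A (the non-unit diagonal entries of the Smith normal form of xI - A over ℚ[x]) are x^2 - x + 6, (x - 4)(x^2 - x + 6), each dividing the next. The characteristic polynomial is their product, (x - 4)(x^2 - x + 6)^2.

The rational canonical form is the block-diagonal matrix of companion matrices C(f_i):
R = [[0, -6, 0, 0, 0], [1, 1, 0, 0, 0], [0, 0, 0, 0, 24], [0, 0, 1, 0, -10], [0, 0, 0, 1, 5]].

Note the characteristic polynomial does not split into linear factors over ℚ, so A has no Jordan form over ℚ; the rational canonical form exists over any field.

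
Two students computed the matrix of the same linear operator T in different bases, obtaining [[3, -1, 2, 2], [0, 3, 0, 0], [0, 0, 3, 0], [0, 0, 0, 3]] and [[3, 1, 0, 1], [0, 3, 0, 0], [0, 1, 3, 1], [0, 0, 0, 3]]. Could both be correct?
Yes.

Two matrices over a field are similar if and only if they have the same invariant factors.

Both A and B have characteristic polynomial (x - 3)^4 and minimal polynomial (x - 3)^2. Computing further, both have invariant factors x - 3, x - 3, (x - 3)^2. Hence A and B are similar.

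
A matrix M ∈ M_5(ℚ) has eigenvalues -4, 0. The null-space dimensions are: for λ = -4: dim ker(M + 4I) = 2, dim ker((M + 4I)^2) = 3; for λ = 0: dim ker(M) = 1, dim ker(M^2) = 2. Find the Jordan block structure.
λ = -4: successive nullity increments [2, 1] count blocks of size ≥ k; block sizes are [2, 1].
λ = 0: successive nullity increments [1, 1] count blocks of size ≥ k; block sizes are [2].

Jordan blocks: (-4, 2), (-4, 1), (0, 2)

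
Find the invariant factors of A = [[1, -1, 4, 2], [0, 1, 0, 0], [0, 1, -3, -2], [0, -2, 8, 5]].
x - 1, x - 1, (x - 1)^2

The Jordan structure of A has elementary divisors (x - 1)^2, (x - 1), (x - 1). Arranging the block sizes at each eigenvalue in decreasing order and taking row products gives the invariant factors.

Invariant factors (smallest first, each dividing the next): x - 1, x - 1, (x - 1)^2.

Check: the last factor (x - 1)^2 is the minimal polynomial, and the product (x - 1)^4 is the characteristic polynomial.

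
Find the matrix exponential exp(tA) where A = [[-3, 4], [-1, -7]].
e^{tA} = [[(2*t + 1)*e^{-5*t}, 4*t*e^{-5*t}], [-t*e^{-5*t}, (1 - 2*t)*e^{-5*t}]]

A has Jordan form J = [[-5, 1], [0, -5]] with A = PJP^{-1}, so e^{tA} = P e^{tJ} P^{-1}.

For a Jordan block J_k(λ), e^{tJ_k(λ)} = e^{λt} · (I + tN + t^2 N^2/2! + ... + t^{k-1} N^{k-1}/(k-1)!) where N is the nilpotent superdiagonal part.

Assembling the blocks and conjugating back gives the entries of e^{tA} as shown above.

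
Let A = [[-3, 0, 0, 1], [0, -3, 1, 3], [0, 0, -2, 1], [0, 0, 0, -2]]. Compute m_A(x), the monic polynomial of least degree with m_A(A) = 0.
m_A(x) = (x + 2)^2(x + 3)

The characteristic polynomial factors as (x + 2)^2(x + 3)^2. The minimal polynomial is ∏(x - λ)^{k_λ} where k_λ is the size of the largest Jordan block at λ.

For λ = -3: rank(A + 3I) = 2, and the largest Jordan block has size 1 (the smallest k with rank((A + 3I)^k) = rank((A + 3I)^(k+1))).
For λ = -2: rank(A + 2I) = 3, and the largest Jordan block has size 2 (the smallest k with rank((A + 2I)^k) = rank((A + 2I)^(k+1))).

So m_A(x) = (x + 2)^2(x + 3).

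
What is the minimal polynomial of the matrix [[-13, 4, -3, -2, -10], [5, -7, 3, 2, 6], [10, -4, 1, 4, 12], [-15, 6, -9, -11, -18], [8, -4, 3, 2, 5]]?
The characteristic polynomial factors as (x + 5)^5. The minimal polynomial is ∏(x - λ)^{k_λ} where k_λ is the size of the largest Jordan block at λ.

For λ = -5: rank(A + 5I) = 2, and the largest Jordan block has size 3 (the smallest k with rank((A + 5I)^k) = rank((A + 5I)^(k+1))).

So m_A(x) = (x + 5)^3.

m_A(x) = (x + 5)^3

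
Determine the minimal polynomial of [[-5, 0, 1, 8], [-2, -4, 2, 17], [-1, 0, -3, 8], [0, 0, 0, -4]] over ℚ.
m_A(x) = (x + 4)^2

The characteristic polynomial factors as (x + 4)^4. The minimal polynomial is ∏(x - λ)^{k_λ} where k_λ is the size of the largest Jordan block at λ.

For λ = -4: rank(A + 4I) = 2, and the largest Jordan block has size 2 (the smallest k with rank((A + 4I)^k) = rank((A + 4I)^(k+1))).

So m_A(x) = (x + 4)^2.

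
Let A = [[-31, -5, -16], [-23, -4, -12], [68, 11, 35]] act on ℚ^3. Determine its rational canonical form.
R = [[0, 0, -1], [1, 0, -4], [0, 1, 0]]

The invariant factors of A (the non-unit diagonal entries of the Smith normal form of xI - A over ℚ[x]) are x^3 + 4x + 1, each dividing the next. The characteristic polynomial is their product, x^3 + 4x + 1.

The rational canonical form is the block-diagonal matrix of companion matrices C(f_i):
R = [[0, 0, -1], [1, 0, -4], [0, 1, 0]].

Note the characteristic polynomial does not split into linear factors over ℚ, so A has no Jordan form over ℚ; the rational canonical form exists over any field.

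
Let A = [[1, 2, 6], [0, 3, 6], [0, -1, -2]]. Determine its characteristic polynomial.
xI - A = [[x - 1, -2, -6], [0, x - 3, -6], [0, 1, x + 2]].

Expanding det(xI - A) along the first row:
det(xI - A) = + (x - 1)·det([[x - 3, -6], [1, x + 2]]) - (-2)·det([[0, -6], [0, x + 2]]) + (-6)·det([[0, x - 3], [0, 1]]).

Evaluating gives χ_A(x) = x^3 - 2x^2 + x = x(x - 1)^2.

χ_A(x) = x(x - 1)^2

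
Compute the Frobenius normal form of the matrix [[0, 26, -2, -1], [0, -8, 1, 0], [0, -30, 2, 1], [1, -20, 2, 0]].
The invariant factors of A (the non-unit diagonal entries of the Smith normal form of xI - A over ℚ[x]) are (x + 1)^2(x + 2)^2, each dividing the next. The characteristic polynomial is their product, (x + 1)^2(x + 2)^2.

The rational canonical form is the block-diagonal matrix of companion matrices C(f_i):
R = [[0, 0, 0, -4], [1, 0, 0, -12], [0, 1, 0, -13], [0, 0, 1, -6]].

R = [[0, 0, 0, -4], [1, 0, 0, -12], [0, 1, 0, -13], [0, 0, 1, -6]]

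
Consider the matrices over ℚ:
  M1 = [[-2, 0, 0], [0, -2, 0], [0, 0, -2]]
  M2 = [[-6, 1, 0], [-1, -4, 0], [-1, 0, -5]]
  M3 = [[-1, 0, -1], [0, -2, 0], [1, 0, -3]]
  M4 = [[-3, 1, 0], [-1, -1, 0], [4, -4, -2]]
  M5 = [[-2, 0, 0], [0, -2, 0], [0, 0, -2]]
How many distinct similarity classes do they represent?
3 classes: {M1, M5}, {M2}, {M3, M4}

Characteristic polynomials: χ_{M1} = (x + 2)^3, χ_{M2} = (x + 5)^3, χ_{M3} = (x + 2)^3, χ_{M4} = (x + 2)^3, χ_{M5} = (x + 2)^3.

{M1, M5}: invariant factors x + 2, x + 2, x + 2.

{M2}: invariant factors (x + 5)^3.

{M3, M4}: invariant factors x + 2, (x + 2)^2.

Matrices are similar if and only if their invariant-factor lists agree; the partition into similarity classes is {M1, M5}, {M2}, {M3, M4}.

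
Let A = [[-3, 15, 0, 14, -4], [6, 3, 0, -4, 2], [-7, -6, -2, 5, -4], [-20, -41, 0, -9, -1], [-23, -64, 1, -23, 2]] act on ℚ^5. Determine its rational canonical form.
The invariant factors of A (the non-unit diagonal entries of the Smith normal form of xI - A over ℚ[x]) are x^2 + 2x + 3, (x + 5)(x^2 + 2x + 3), each dividing the next. The characteristic polynomial is their product, (x + 5)(x^2 + 2x + 3)^2.

The rational canonical form is the block-diagonal matrix of companion matrices C(f_i):
R = [[0, -3, 0, 0, 0], [1, -2, 0, 0, 0], [0, 0, 0, 0, -15], [0, 0, 1, 0, -13], [0, 0, 0, 1, -7]].

Note the characteristic polynomial does not split into linear factors over ℚ, so A has no Jordan form over ℚ; the rational canonical form exists over any field.

R = [[0, -3, 0, 0, 0], [1, -2, 0, 0, 0], [0, 0, 0, 0, -15], [0, 0, 1, 0, -13], [0, 0, 0, 1, -7]]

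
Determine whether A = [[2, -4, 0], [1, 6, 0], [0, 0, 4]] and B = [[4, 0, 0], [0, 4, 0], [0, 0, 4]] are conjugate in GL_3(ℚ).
No.

Both have characteristic polynomial (x - 4)^3, but the minimal polynomial of A is (x - 4)^2 while the minimal polynomial of B is x - 4. The minimal polynomial is a similarity invariant, so A and B are not similar.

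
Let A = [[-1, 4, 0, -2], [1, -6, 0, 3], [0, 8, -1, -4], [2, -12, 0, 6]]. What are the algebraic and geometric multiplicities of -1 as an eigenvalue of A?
The characteristic polynomial is x^2(x + 1)^2, so the factor x + 1 appears with exponent 2: the algebraic multiplicity is 2.

rank(A + I) = 2, so the eigenspace has dimension 4 - 2 = 2: the geometric multiplicity is 2.

algebraic multiplicity 2, geometric multiplicity 2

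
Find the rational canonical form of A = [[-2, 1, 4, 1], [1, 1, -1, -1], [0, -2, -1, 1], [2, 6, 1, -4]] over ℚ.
R = [[0, 1, 0, 0], [1, -3, 0, 0], [0, 0, 0, 1], [0, 0, 1, -3]]

The invariant factors of A (the non-unit diagonal entries of the Smith normal form of xI - A over ℚ[x]) are x^2 + 3x - 1, x^2 + 3x - 1, each dividing the next. The characteristic polynomial is their product, (x^2 + 3x - 1)^2.

The rational canonical form is the block-diagonal matrix of companion matrices C(f_i):
R = [[0, 1, 0, 0], [1, -3, 0, 0], [0, 0, 0, 1], [0, 0, 1, -3]].

Note the characteristic polynomial does not split into linear factors over ℚ, so A has no Jordan form over ℚ; the rational canonical form exists over any field.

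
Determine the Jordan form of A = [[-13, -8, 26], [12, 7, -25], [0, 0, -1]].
The characteristic polynomial is det(xI - A) = (x + 1)^2(x + 5), so the eigenvalues are -5 (algebraic multiplicity 1), -1 (algebraic multiplicity 2).

For λ = -5: algebraic multiplicity 1 gives one 1×1 block.

For λ = -1: rank(A + I) = 2, rank((A + I)^2) = 1. The eigenspace has dimension 3 - 2 = 1, so there is 1 Jordan block; the rank sequence gives block sizes [2].

Assembling the blocks gives the Jordan form J above.

J = [[-5, 0, 0], [0, -1, 1], [0, 0, -1]]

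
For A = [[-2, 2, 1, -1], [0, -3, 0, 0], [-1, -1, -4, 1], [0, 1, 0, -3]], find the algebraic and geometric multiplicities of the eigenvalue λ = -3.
algebraic multiplicity 4, geometric multiplicity 2

The characteristic polynomial is (x + 3)^4, so the factor x + 3 appears with exponent 4: the algebraic multiplicity is 4.

rank(A + 3I) = 2, so the eigenspace has dimension 4 - 2 = 2: the geometric multiplicity is 2.

Since 2 < 4, A is not diagonalizable.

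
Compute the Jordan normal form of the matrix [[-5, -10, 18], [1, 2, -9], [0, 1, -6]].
The characteristic polynomial is det(xI - A) = (x + 3)^3, so the eigenvalues are -3 (algebraic multiplicity 3).

For λ = -3: rank(A + 3I) = 2, rank((A + 3I)^2) = 1, rank((A + 3I)^3) = 0. The eigenspace has dimension 3 - 2 = 1, so there is 1 Jordan block; the rank sequence gives block sizes [3].

Assembling the blocks gives the Jordan form J above.

J = [[-3, 1, 0], [0, -3, 1], [0, 0, -3]]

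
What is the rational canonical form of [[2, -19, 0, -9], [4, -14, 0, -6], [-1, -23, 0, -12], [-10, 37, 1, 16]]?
The invariant factors of A (the non-unit diagonal entries of the Smith normal form of xI - A over ℚ[x]) are (x - 4)(x^3 - 3), each dividing the next. The characteristic polynomial is their product, (x - 4)(x^3 - 3).

The rational canonical form is the block-diagonal matrix of companion matrices C(f_i):
R = [[0, 0, 0, -12], [1, 0, 0, 3], [0, 1, 0, 0], [0, 0, 1, 4]].

Note the characteristic polynomial does not split into linear factors over ℚ, so A has no Jordan form over ℚ; the rational canonical form exists over any field.

R = [[0, 0, 0, -12], [1, 0, 0, 3], [0, 1, 0, 0], [0, 0, 1, 4]]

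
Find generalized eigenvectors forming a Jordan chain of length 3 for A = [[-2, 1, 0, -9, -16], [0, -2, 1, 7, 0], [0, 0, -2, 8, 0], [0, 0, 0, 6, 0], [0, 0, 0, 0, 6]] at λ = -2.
We seek v_1 ∈ ker((A + 2I)^3) \ ker((A + 2I)^2), then set v_{i+1} = (A + 2I) v_i.

One such chain is v_1 = [[0, 0, 1, 0, 0]]^T, v_2 = [[0, 1, 0, 0, 0]]^T, v_3 = [[1, 0, 0, 0, 0]]^T. Check: (A + 2I) v_3 = [[0, 0, 0, 0, 0]]^T = 0.

v_1 = [[0, 0, 1, 0, 0]]^T, v_2 = [[0, 1, 0, 0, 0]]^T, v_3 = [[1, 0, 0, 0, 0]]^T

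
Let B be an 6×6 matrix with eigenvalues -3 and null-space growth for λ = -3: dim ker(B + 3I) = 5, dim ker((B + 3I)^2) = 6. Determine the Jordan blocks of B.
λ = -3: successive nullity increments [5, 1] count blocks of size ≥ k; block sizes are [2, 1, 1, 1, 1].

Jordan blocks: (-3, 2), (-3, 1), (-3, 1), (-3, 1), (-3, 1)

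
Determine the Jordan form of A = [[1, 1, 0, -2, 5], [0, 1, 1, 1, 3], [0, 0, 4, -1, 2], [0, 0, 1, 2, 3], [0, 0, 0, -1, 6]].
The characteristic polynomial is det(xI - A) = (x - 4)^3(x - 1)^2, so the eigenvalues are 1 (algebraic multiplicity 2), 4 (algebraic multiplicity 3).

For λ = 1: rank(A - I) = 4, rank((A - I)^2) = 3. The eigenspace has dimension 5 - 4 = 1, so there is 1 Jordan block; the rank sequence gives block sizes [2].

For λ = 4: rank(A - 4I) = 4, rank((A - 4I)^2) = 3, rank((A - 4I)^3) = 2. The eigenspace has dimension 5 - 4 = 1, so there is 1 Jordan block; the rank sequence gives block sizes [3].

Assembling the blocks gives the Jordan form J above.

J = [[1, 1, 0, 0, 0], [0, 1, 0, 0, 0], [0, 0, 4, 1, 0], [0, 0, 0, 4, 1], [0, 0, 0, 0, 4]]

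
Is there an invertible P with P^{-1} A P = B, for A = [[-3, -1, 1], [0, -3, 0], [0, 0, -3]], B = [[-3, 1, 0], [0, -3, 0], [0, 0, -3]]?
Two matrices over a field are similar if and only if they have the same invariant factors.

Both A and B have characteristic polynomial (x + 3)^3 and minimal polynomial (x + 3)^2. Computing further, both have invariant factors x + 3, (x + 3)^2. Hence A and B are similar.

Yes.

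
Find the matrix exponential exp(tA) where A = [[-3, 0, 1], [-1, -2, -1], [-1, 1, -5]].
e^{tA} = [[((2 - t)*e^{t} - 1)*e^{-4*t}, ((t - 1)*e^{t} + 1)*e^{-4*t}, ((2 - t)*e^{t} - 2)*e^{-4*t}], [-t*e^{-3*t}, (t + 1)*e^{-3*t}, -t*e^{-3*t}], [(1 - e^{t})*e^{-4*t}, (e^{t} - 1)*e^{-4*t}, (2 - e^{t})*e^{-4*t}]]

A has Jordan form J = [[-4, 0, 0], [0, -3, 1], [0, 0, -3]] with A = PJP^{-1}, so e^{tA} = P e^{tJ} P^{-1}.

For a Jordan block J_k(λ), e^{tJ_k(λ)} = e^{λt} · (I + tN + t^2 N^2/2! + ... + t^{k-1} N^{k-1}/(k-1)!) where N is the nilpotent superdiagonal part.

Assembling the blocks and conjugating back gives the entries of e^{tA} as shown above.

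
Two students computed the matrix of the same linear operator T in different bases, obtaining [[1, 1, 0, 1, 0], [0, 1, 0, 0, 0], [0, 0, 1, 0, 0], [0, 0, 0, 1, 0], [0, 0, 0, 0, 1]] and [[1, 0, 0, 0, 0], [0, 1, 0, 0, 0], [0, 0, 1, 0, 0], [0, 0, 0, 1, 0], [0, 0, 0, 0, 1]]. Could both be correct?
Both have characteristic polynomial (x - 1)^5, but the minimal polynomial of A is (x - 1)^2 while the minimal polynomial of B is x - 1. The minimal polynomial is a similarity invariant, so A and B are not similar.

No.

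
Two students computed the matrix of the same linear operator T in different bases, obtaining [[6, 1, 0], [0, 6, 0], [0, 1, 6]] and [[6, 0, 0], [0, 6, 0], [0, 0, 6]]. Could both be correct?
No.

Both have characteristic polynomial (x - 6)^3, but the minimal polynomial of A is (x - 6)^2 while the minimal polynomial of B is x - 6. The minimal polynomial is a similarity invariant, so A and B are not similar.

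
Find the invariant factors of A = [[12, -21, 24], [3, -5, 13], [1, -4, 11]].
The Jordan structure of A has elementary divisors (x - 6)^3. Arranging the block sizes at each eigenvalue in decreasing order and taking row products gives the invariant factors.

Invariant factors (smallest first, each dividing the next): (x - 6)^3.

Check: the last factor (x - 6)^3 is the minimal polynomial, and the product (x - 6)^3 is the characteristic polynomial.

(x - 6)^3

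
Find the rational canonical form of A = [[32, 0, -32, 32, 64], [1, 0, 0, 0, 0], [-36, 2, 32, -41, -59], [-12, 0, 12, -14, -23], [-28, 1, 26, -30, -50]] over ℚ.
The invariant factors of A (the non-unit diagonal entries of the Smith normal form of xI - A over ℚ[x]) are (x - 4)(x + 4)(x^3 + 4x - 2), each dividing the next. The characteristic polynomial is their product, (x - 4)(x + 4)(x^3 + 4x - 2).

The rational canonical form is the block-diagonal matrix of companion matrices C(f_i):
R = [[0, 0, 0, 0, -32], [1, 0, 0, 0, 64], [0, 1, 0, 0, 2], [0, 0, 1, 0, 12], [0, 0, 0, 1, 0]].

Note the characteristic polynomial does not split into linear factors over ℚ, so A has no Jordan form over ℚ; the rational canonical form exists over any field.

R = [[0, 0, 0, 0, -32], [1, 0, 0, 0, 64], [0, 1, 0, 0, 2], [0, 0, 1, 0, 12], [0, 0, 0, 1, 0]]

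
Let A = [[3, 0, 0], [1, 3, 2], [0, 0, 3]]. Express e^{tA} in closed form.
A has Jordan form J = [[3, 1, 0], [0, 3, 0], [0, 0, 3]] with A = PJP^{-1}, so e^{tA} = P e^{tJ} P^{-1}.

For a Jordan block J_k(λ), e^{tJ_k(λ)} = e^{λt} · (I + tN + t^2 N^2/2! + ... + t^{k-1} N^{k-1}/(k-1)!) where N is the nilpotent superdiagonal part.

Assembling the blocks and conjugating back gives the entries of e^{tA} as shown above.

e^{tA} = [[e^{3*t}, 0, 0], [t*e^{3*t}, e^{3*t}, 2*t*e^{3*t}], [0, 0, e^{3*t}]]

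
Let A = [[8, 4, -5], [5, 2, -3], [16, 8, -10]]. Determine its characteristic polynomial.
xI - A = [[x - 8, -4, 5], [-5, x - 2, 3], [-16, -8, x + 10]].

Expanding det(xI - A) along the first row:
det(xI - A) = + (x - 8)·det([[x - 2, 3], [-8, x + 10]]) - (-4)·det([[-5, 3], [-16, x + 10]]) + (5)·det([[-5, x - 2], [-16, -8]]).

Evaluating gives χ_A(x) = x^3.

χ_A(x) = x^3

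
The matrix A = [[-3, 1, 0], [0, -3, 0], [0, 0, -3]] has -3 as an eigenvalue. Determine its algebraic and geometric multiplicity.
algebraic multiplicity 3, geometric multiplicity 2

The characteristic polynomial is (x + 3)^3, so the factor x + 3 appears with exponent 3: the algebraic multiplicity is 3.

rank(A + 3I) = 1, so the eigenspace has dimension 3 - 1 = 2: the geometric multiplicity is 2.

Since 2 < 3, A is not diagonalizable.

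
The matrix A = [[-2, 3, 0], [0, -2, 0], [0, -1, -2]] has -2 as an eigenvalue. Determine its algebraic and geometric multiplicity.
The characteristic polynomial is (x + 2)^3, so the factor x + 2 appears with exponent 3: the algebraic multiplicity is 3.

rank(A + 2I) = 1, so the eigenspace has dimension 3 - 1 = 2: the geometric multiplicity is 2.

Since 2 < 3, A is not diagonalizable.

algebraic multiplicity 3, geometric multiplicity 2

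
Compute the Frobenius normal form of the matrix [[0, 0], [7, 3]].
The invariant factors of A (the non-unit diagonal entries of the Smith normal form of xI - A over ℚ[x]) are x(x - 3), each dividing the next. The characteristic polynomial is their product, x(x - 3).

The rational canonical form is the block-diagonal matrix of companion matrices C(f_i):
R = [[0, 0], [1, 3]].

R = [[0, 0], [1, 3]]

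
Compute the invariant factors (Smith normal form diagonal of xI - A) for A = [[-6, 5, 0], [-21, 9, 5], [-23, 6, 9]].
(x - 4)^3

The Jordan structure of A has elementary divisors (x - 4)^3. Arranging the block sizes at each eigenvalue in decreasing order and taking row products gives the invariant factors.

Invariant factors (smallest first, each dividing the next): (x - 4)^3.

Check: the last factor (x - 4)^3 is the minimal polynomial, and the product (x - 4)^3 is the characteristic polynomial.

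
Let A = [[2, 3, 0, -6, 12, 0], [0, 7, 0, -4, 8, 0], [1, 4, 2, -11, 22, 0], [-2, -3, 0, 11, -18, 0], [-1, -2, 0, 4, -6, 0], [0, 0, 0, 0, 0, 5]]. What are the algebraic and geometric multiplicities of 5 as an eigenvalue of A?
algebraic multiplicity 3, geometric multiplicity 2

The characteristic polynomial is (x - 5)^3(x - 2)^3, so the factor x - 5 appears with exponent 3: the algebraic multiplicity is 3.

rank(A - 5I) = 4, so the eigenspace has dimension 6 - 4 = 2: the geometric multiplicity is 2.

Since 2 < 3, A is not diagonalizable.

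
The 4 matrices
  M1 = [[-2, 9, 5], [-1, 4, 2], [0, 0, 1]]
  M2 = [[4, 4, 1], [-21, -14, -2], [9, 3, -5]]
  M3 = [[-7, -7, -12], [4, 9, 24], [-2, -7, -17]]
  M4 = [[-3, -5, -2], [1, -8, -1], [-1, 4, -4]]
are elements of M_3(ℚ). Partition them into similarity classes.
Characteristic polynomials: χ_{M1} = (x - 1)^3, χ_{M2} = (x + 5)^3, χ_{M3} = (x + 5)^3, χ_{M4} = (x + 5)^3.

{M1}: invariant factors (x - 1)^3.

{M2, M4}: invariant factors (x + 5)^3.

{M3}: invariant factors x + 5, (x + 5)^2.

Matrices are similar if and only if their invariant-factor lists agree; the partition into similarity classes is {M1}, {M2, M4}, {M3}.

3 classes: {M1}, {M2, M4}, {M3}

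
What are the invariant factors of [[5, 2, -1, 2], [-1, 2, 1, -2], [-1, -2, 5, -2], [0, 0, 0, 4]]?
The Jordan structure of A has elementary divisors (x - 4)^2, (x - 4), (x - 4). Arranging the block sizes at each eigenvalue in decreasing order and taking row products gives the invariant factors.

Invariant factors (smallest first, each dividing the next): x - 4, x - 4, (x - 4)^2.

Check: the last factor (x - 4)^2 is the minimal polynomial, and the product (x - 4)^4 is the characteristic polynomial.

x - 4, x - 4, (x - 4)^2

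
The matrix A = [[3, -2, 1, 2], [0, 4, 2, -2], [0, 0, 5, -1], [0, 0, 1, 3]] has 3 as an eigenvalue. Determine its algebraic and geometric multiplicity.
The characteristic polynomial is (x - 4)^3(x - 3), so the factor x - 3 appears with exponent 1: the algebraic multiplicity is 1.

rank(A - 3I) = 3, so the eigenspace has dimension 4 - 3 = 1: the geometric multiplicity is 1.

algebraic multiplicity 1, geometric multiplicity 1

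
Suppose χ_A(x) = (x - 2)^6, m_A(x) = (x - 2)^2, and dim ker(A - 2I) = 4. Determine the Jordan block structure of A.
Jordan blocks: (2, 2), (2, 2), (2, 1), (2, 1)

λ = 2: algebraic multiplicity 6 (exponent in χ_A), largest block size 2 (exponent in m_A), 4 blocks (geometric multiplicity). These force block sizes [2, 2, 1, 1].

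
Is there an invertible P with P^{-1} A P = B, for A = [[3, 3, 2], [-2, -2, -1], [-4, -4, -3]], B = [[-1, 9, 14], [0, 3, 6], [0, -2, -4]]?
Yes.

Two matrices over a field are similar if and only if they have the same invariant factors.

Both A and B have characteristic polynomial x(x + 1)^2 and minimal polynomial x(x + 1)^2. Computing further, both have invariant factors x(x + 1)^2. Hence A and B are similar.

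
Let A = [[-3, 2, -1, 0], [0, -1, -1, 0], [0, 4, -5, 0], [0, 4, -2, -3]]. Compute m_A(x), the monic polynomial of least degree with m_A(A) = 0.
The characteristic polynomial factors as (x + 3)^4. The minimal polynomial is ∏(x - λ)^{k_λ} where k_λ is the size of the largest Jordan block at λ.

For λ = -3: rank(A + 3I) = 1, and the largest Jordan block has size 2 (the smallest k with rank((A + 3I)^k) = rank((A + 3I)^(k+1))).

So m_A(x) = (x + 3)^2.

m_A(x) = (x + 3)^2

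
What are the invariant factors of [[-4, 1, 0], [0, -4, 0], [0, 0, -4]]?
The Jordan structure of A has elementary divisors (x + 4)^2, (x + 4). Arranging the block sizes at each eigenvalue in decreasing order and taking row products gives the invariant factors.

Invariant factors (smallest first, each dividing the next): x + 4, (x + 4)^2.

Check: the last factor (x + 4)^2 is the minimal polynomial, and the product (x + 4)^3 is the characteristic polynomial.

x + 4, (x + 4)^2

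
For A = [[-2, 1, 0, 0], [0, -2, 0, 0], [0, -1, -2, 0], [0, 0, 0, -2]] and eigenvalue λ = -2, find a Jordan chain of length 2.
v_1 = [[1, 1, 0, 0]]^T, v_2 = [[1, 0, -1, 0]]^T

We seek v_1 ∈ ker((A + 2I)^2) \ ker(A + 2I), then set v_{i+1} = (A + 2I) v_i.

One such chain is v_1 = [[1, 1, 0, 0]]^T, v_2 = [[1, 0, -1, 0]]^T. Check: (A + 2I) v_2 = [[0, 0, 0, 0]]^T = 0.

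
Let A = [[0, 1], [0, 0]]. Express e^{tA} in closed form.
e^{tA} = [[1, t], [0, 1]]

A has Jordan form J = [[0, 1], [0, 0]] with A = PJP^{-1}, so e^{tA} = P e^{tJ} P^{-1}.

For a Jordan block J_k(λ), e^{tJ_k(λ)} = e^{λt} · (I + tN + t^2 N^2/2! + ... + t^{k-1} N^{k-1}/(k-1)!) where N is the nilpotent superdiagonal part.

Assembling the blocks and conjugating back gives the entries of e^{tA} as shown above.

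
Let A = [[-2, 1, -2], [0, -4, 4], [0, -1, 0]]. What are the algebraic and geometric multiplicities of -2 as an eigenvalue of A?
The characteristic polynomial is (x + 2)^3, so the factor x + 2 appears with exponent 3: the algebraic multiplicity is 3.

rank(A + 2I) = 1, so the eigenspace has dimension 3 - 1 = 2: the geometric multiplicity is 2.

Since 2 < 3, A is not diagonalizable.

algebraic multiplicity 3, geometric multiplicity 2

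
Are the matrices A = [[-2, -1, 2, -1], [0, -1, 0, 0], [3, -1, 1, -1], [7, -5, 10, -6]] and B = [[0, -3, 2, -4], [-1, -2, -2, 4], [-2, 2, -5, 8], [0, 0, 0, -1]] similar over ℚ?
Yes.

Two matrices over a field are similar if and only if they have the same invariant factors.

Both A and B have characteristic polynomial (x + 1)^2(x + 3)^2 and minimal polynomial (x + 1)(x + 3)^2. Computing further, both have invariant factors x + 1, (x + 1)(x + 3)^2. Hence A and B are similar.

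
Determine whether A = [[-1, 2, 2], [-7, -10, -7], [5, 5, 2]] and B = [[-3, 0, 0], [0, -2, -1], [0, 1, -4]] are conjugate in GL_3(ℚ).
Two matrices over a field are similar if and only if they have the same invariant factors.

Both A and B have characteristic polynomial (x + 3)^3 and minimal polynomial (x + 3)^2. Computing further, both have invariant factors x + 3, (x + 3)^2. Hence A and B are similar.

Yes.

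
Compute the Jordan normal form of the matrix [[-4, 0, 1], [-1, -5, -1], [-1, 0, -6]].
J = [[-5, 1, 0], [0, -5, 0], [0, 0, -5]]

The characteristic polynomial is det(xI - A) = (x + 5)^3, so the eigenvalues are -5 (algebraic multiplicity 3).

For λ = -5: rank(A + 5I) = 1, rank((A + 5I)^2) = 0. The eigenspace has dimension 3 - 1 = 2, so there are 2 Jordan blocks; the rank sequence gives block sizes [2, 1].

Assembling the blocks gives the Jordan form J above.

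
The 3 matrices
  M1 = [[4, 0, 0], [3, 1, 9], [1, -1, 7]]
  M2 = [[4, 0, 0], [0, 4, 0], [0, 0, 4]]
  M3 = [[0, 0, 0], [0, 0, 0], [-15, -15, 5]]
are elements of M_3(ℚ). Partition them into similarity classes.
Characteristic polynomials: χ_{M1} = (x - 4)^3, χ_{M2} = (x - 4)^3, χ_{M3} = x^2(x - 5).

{M1}: invariant factors x - 4, (x - 4)^2.

{M2}: invariant factors x - 4, x - 4, x - 4.

{M3}: invariant factors x, x(x - 5).

Matrices are similar if and only if their invariant-factor lists agree; the partition into similarity classes is {M1}, {M2}, {M3}.

3 classes: {M1}, {M2}, {M3}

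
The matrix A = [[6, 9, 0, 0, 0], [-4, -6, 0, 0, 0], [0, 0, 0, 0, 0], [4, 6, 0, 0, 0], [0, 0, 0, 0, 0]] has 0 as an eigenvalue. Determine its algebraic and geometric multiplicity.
algebraic multiplicity 5, geometric multiplicity 4

The characteristic polynomial is x^5, so the factor x appears with exponent 5: the algebraic multiplicity is 5.

rank(A) = 1, so the eigenspace has dimension 5 - 1 = 4: the geometric multiplicity is 4.

Since 4 < 5, A is not diagonalizable.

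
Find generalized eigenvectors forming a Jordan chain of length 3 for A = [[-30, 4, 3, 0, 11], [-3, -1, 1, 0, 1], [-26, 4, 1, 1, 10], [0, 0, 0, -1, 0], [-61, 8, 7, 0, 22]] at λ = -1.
We seek v_1 ∈ ker((A + I)^3) \ ker((A + I)^2), then set v_{i+1} = (A + I) v_i.

One such chain is v_1 = [[0, 0, 0, 1, 0]]^T, v_2 = [[0, 0, 1, 0, 0]]^T, v_3 = [[3, 1, 2, 0, 7]]^T. Check: (A + I) v_3 = [[0, 0, 0, 0, 0]]^T = 0.

v_1 = [[0, 0, 0, 1, 0]]^T, v_2 = [[0, 0, 1, 0, 0]]^T, v_3 = [[3, 1, 2, 0, 7]]^T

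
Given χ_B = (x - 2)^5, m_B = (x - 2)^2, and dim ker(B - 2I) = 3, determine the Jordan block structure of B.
Jordan blocks: (2, 2), (2, 2), (2, 1)

λ = 2: algebraic multiplicity 5 (exponent in χ_B), largest block size 2 (exponent in m_B), 3 blocks (geometric multiplicity). These force block sizes [2, 2, 1].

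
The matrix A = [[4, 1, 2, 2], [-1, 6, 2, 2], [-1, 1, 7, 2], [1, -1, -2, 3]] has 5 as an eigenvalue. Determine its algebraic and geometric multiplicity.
algebraic multiplicity 4, geometric multiplicity 3

The characteristic polynomial is (x - 5)^4, so the factor x - 5 appears with exponent 4: the algebraic multiplicity is 4.

rank(A - 5I) = 1, so the eigenspace has dimension 4 - 1 = 3: the geometric multiplicity is 3.

Since 3 < 4, A is not diagonalizable.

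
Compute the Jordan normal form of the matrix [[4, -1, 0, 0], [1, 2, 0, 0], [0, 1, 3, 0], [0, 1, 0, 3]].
The characteristic polynomial is det(xI - A) = (x - 3)^4, so the eigenvalues are 3 (algebraic multiplicity 4).

For λ = 3: rank(A - 3I) = 2, rank((A - 3I)^2) = 1, rank((A - 3I)^3) = 0. The eigenspace has dimension 4 - 2 = 2, so there are 2 Jordan blocks; the rank sequence gives block sizes [3, 1].

Assembling the blocks gives the Jordan form J above.

J = [[3, 1, 0, 0], [0, 3, 1, 0], [0, 0, 3, 0], [0, 0, 0, 3]]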